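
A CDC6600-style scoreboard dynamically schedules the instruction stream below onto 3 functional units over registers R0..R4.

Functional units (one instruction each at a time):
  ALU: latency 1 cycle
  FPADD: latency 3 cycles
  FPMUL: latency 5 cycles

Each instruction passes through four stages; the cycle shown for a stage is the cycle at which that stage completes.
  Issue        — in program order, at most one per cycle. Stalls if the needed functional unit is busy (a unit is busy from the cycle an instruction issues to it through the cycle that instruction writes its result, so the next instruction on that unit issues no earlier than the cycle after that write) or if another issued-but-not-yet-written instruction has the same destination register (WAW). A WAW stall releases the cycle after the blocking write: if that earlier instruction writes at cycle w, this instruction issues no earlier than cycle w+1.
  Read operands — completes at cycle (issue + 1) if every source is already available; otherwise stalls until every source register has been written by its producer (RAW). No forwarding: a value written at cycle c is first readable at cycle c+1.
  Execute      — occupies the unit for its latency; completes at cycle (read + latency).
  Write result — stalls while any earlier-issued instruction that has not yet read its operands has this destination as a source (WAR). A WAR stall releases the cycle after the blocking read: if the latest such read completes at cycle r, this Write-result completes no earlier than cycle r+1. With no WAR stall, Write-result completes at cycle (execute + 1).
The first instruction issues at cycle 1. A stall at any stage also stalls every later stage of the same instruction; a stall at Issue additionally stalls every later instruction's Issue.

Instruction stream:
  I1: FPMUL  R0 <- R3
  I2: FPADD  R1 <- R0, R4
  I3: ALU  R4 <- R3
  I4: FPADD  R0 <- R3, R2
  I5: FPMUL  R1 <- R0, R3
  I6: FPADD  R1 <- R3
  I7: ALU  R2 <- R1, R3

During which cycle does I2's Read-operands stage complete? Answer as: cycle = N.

c1: I1 dispatched to FPMUL
c2: I1 operands ready, I2 dispatched to FPADD
c3: I3 dispatched to ALU
c4: I3 operands ready
c5: I3 complete
c7: I1 complete
c8: R0←I1
c9: I2 operands ready
c10: R4←I3
c12: I2 complete
c13: R1←I2
c14: I4 dispatched to FPADD
c15: I4 operands ready, I5 dispatched to FPMUL
c18: I4 complete
c19: R0←I4
c20: I5 operands ready
c25: I5 complete
c26: R1←I5
c27: I6 dispatched to FPADD
c28: I6 operands ready, I7 dispatched to ALU
c31: I6 complete
c32: R1←I6
c33: I7 operands ready
c34: I7 complete
c35: R2←I7

cycle = 9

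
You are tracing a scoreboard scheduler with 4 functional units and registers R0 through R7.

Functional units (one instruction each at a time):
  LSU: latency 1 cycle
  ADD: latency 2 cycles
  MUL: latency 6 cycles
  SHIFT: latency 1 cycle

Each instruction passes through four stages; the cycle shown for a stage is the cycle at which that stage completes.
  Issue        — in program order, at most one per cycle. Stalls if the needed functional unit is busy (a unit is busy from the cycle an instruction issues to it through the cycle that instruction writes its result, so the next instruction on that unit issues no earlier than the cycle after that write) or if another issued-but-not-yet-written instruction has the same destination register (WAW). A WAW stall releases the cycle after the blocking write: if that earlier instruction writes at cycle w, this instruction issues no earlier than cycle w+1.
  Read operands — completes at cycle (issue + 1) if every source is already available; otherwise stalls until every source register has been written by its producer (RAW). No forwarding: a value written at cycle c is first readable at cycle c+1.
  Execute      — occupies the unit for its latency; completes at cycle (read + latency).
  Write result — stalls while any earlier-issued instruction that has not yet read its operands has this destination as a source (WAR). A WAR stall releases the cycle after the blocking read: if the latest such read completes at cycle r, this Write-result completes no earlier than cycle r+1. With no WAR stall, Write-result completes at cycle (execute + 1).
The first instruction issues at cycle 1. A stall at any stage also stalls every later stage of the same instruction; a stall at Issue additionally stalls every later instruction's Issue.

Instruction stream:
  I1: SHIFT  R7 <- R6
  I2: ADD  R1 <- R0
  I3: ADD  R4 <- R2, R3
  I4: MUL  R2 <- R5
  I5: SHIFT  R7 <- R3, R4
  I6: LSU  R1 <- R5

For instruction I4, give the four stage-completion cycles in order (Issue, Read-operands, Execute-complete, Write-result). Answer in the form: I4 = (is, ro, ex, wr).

I1  is:1  ro:2  ex:3  wr:4
I2  is:2  ro:3  ex:5  wr:6
I3  is:7  ro:8  ex:10  wr:11  — struct: ADD busy until I2 writes@6
I4  is:8  ro:9  ex:15  wr:16
I5  is:9  ro:12  ex:13  wr:14  — RAW R4: wait I3 write@11
I6  is:10  ro:11  ex:12  wr:13

I4 = (8, 9, 15, 16)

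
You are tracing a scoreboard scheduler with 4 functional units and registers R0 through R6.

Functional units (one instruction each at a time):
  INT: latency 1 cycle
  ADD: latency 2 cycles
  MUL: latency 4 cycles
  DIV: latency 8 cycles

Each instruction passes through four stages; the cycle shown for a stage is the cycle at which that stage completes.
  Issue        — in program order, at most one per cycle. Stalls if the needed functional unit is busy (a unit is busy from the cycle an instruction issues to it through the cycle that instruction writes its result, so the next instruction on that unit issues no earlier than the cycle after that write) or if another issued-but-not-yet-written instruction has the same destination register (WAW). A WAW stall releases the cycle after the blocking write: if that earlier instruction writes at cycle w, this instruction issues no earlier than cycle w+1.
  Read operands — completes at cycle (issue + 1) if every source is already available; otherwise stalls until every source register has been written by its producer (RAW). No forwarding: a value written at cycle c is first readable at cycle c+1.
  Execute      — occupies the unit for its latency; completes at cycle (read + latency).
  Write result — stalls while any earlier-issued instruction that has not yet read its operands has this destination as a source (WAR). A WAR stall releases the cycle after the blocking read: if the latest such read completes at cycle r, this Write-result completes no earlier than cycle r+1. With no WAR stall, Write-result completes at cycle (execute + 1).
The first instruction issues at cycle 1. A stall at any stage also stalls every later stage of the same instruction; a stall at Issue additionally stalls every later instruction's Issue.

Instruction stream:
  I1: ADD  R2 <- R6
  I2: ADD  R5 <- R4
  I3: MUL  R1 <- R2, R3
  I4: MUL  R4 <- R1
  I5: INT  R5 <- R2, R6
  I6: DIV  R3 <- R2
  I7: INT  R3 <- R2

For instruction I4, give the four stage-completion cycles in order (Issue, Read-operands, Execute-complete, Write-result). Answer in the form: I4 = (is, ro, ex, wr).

I4 = (14, 15, 19, 20)

cycle 1: I1 issues→ADD
cycle 2: I1 reads
cycle 4: I1 exec-done
cycle 5: I1 writes R2
cycle 6: I2 issues→ADD
cycle 7: I2 reads · I3 issues→MUL
cycle 8: I3 reads
cycle 9: I2 exec-done
cycle 10: I2 writes R5
cycle 12: I3 exec-done
cycle 13: I3 writes R1
cycle 14: I4 issues→MUL
cycle 15: I4 reads · I5 issues→INT
cycle 16: I5 reads · I6 issues→DIV
cycle 17: I5 exec-done · I6 reads
cycle 18: I5 writes R5
cycle 19: I4 exec-done
cycle 20: I4 writes R4
cycle 25: I6 exec-done
cycle 26: I6 writes R3
cycle 27: I7 issues→INT
cycle 28: I7 reads
cycle 29: I7 exec-done
cycle 30: I7 writes R3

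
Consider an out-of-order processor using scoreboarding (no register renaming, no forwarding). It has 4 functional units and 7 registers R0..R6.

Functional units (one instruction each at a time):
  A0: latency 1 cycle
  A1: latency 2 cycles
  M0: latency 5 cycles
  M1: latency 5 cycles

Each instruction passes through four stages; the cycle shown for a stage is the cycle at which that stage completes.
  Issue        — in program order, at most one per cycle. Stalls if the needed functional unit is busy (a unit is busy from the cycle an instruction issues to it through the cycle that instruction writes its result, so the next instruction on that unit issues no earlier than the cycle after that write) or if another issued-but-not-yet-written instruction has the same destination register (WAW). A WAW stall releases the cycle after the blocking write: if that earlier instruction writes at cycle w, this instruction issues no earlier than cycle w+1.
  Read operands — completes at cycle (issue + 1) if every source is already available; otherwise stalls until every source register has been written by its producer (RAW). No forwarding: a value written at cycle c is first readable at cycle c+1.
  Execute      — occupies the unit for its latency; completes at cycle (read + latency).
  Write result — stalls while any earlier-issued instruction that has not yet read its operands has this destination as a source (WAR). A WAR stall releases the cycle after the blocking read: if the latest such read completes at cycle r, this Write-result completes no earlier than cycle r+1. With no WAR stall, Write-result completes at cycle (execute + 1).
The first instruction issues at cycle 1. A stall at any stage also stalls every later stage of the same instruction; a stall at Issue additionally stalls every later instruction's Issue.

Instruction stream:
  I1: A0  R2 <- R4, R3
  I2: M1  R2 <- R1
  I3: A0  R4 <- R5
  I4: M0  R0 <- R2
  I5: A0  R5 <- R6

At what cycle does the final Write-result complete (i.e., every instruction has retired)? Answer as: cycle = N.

cycle = 19

1) issue 1, read 2, done 3, write 4
2) issue 5, read 6, done 11, write 12  <WAW R2: wait I1 write@4>
3) issue 6, read 7, done 8, write 9
4) issue 7, read 13, done 18, write 19  <RAW R2: wait I2 write@12>
5) issue 10, read 11, done 12, write 13  <struct: A0 busy until I3 writes@9>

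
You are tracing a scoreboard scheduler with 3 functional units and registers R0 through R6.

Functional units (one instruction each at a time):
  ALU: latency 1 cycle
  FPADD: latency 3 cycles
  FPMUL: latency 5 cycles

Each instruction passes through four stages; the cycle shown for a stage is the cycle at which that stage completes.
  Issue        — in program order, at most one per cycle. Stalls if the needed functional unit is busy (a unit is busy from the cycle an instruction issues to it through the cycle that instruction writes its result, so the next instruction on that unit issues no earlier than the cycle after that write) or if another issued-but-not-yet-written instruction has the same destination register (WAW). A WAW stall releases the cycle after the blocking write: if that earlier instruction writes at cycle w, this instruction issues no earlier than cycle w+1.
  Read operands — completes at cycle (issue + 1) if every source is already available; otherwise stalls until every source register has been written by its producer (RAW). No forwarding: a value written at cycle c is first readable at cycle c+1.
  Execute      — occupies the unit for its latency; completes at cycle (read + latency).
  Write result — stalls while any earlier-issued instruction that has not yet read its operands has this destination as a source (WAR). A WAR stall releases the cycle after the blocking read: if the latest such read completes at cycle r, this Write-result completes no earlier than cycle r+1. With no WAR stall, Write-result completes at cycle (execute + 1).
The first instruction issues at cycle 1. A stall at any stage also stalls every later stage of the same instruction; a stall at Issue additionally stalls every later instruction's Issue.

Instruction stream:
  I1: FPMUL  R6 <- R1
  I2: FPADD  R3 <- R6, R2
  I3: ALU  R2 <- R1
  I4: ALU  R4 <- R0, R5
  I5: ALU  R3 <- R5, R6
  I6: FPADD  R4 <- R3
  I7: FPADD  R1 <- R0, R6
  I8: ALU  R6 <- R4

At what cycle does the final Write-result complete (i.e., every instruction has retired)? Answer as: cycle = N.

cycle = 29

[1] issue I1 (FPMUL)
[2] I1 read-ops; issue I2 (FPADD)
[3] issue I3 (ALU)
[4] I3 read-ops
[5] I3 finished on ALU
[7] I1 finished on FPMUL
[8] I1→R6
[9] I2 read-ops
[10] I3→R2
[11] issue I4 (ALU)
[12] I2 finished on FPADD; I4 read-ops
[13] I2→R3; I4 finished on ALU
[14] I4→R4
[15] issue I5 (ALU)
[16] I5 read-ops; issue I6 (FPADD)
[17] I5 finished on ALU
[18] I5→R3
[19] I6 read-ops
[22] I6 finished on FPADD
[23] I6→R4
[24] issue I7 (FPADD)
[25] I7 read-ops; issue I8 (ALU)
[26] I8 read-ops
[27] I8 finished on ALU
[28] I7 finished on FPADD; I8→R6
[29] I7→R1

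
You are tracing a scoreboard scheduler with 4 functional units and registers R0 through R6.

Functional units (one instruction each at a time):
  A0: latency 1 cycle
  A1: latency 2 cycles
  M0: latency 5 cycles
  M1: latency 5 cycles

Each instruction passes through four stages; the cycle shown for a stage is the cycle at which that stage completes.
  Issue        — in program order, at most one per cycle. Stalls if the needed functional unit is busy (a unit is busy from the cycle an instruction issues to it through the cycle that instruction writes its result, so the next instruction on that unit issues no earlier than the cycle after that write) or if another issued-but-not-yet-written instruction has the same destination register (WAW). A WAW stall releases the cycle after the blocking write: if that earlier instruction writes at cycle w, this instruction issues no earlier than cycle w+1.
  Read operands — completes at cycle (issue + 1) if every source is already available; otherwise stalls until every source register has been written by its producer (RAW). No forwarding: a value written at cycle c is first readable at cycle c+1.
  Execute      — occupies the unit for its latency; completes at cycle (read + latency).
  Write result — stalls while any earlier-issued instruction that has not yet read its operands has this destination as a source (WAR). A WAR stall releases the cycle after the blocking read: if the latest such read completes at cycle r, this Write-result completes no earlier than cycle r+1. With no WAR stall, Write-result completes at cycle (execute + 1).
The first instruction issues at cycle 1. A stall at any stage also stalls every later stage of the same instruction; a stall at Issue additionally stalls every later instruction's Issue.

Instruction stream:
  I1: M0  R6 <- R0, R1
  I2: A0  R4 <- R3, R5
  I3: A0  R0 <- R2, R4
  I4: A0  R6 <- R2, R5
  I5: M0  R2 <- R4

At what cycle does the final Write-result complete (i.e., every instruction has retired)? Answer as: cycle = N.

cycle = 18

t=1  I1→M0
t=2  I1 RO, I2→A0
t=3  I2 RO
t=4  I2 EX
t=5  I2 WR R4
t=6  I3→A0
t=7  I1 EX, I3 RO
t=8  I1 WR R6, I3 EX
t=9  I3 WR R0
t=10  I4→A0
t=11  I4 RO, I5→M0
t=12  I4 EX, I5 RO
t=13  I4 WR R6
t=17  I5 EX
t=18  I5 WR R2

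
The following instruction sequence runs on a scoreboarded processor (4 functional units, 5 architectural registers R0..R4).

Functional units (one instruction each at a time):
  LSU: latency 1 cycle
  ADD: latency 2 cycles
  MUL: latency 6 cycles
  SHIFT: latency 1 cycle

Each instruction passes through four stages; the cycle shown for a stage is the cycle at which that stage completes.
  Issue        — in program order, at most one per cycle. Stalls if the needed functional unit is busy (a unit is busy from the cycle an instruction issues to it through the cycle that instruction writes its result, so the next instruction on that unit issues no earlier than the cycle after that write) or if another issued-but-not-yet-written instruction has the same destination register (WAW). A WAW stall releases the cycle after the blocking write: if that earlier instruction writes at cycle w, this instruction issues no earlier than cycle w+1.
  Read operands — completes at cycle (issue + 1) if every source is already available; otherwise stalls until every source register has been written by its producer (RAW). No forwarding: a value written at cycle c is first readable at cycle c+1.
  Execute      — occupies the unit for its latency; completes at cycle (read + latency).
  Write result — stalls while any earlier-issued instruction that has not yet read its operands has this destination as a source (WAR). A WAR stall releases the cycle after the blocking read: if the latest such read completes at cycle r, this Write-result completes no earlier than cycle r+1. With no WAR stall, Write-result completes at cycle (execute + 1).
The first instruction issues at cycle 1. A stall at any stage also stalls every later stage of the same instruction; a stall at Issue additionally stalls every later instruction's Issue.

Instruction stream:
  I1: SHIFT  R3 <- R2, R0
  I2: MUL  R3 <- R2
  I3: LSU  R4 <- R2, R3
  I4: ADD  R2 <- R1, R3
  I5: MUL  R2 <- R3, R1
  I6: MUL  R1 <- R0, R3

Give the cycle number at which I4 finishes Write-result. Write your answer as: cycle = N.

cycle = 17

1) issue 1, read 2, done 3, write 4
2) issue 5, read 6, done 12, write 13  <WAW R3: wait I1 write@4>
3) issue 6, read 14, done 15, write 16  <RAW R3: wait I2 write@13>
4) issue 7, read 14, done 16, write 17  <RAW R3: wait I2 write@13>
5) issue 18, read 19, done 25, write 26  <WAW R2: wait I4 write@17>
6) issue 27, read 28, done 34, write 35  <struct: MUL busy until I5 writes@26>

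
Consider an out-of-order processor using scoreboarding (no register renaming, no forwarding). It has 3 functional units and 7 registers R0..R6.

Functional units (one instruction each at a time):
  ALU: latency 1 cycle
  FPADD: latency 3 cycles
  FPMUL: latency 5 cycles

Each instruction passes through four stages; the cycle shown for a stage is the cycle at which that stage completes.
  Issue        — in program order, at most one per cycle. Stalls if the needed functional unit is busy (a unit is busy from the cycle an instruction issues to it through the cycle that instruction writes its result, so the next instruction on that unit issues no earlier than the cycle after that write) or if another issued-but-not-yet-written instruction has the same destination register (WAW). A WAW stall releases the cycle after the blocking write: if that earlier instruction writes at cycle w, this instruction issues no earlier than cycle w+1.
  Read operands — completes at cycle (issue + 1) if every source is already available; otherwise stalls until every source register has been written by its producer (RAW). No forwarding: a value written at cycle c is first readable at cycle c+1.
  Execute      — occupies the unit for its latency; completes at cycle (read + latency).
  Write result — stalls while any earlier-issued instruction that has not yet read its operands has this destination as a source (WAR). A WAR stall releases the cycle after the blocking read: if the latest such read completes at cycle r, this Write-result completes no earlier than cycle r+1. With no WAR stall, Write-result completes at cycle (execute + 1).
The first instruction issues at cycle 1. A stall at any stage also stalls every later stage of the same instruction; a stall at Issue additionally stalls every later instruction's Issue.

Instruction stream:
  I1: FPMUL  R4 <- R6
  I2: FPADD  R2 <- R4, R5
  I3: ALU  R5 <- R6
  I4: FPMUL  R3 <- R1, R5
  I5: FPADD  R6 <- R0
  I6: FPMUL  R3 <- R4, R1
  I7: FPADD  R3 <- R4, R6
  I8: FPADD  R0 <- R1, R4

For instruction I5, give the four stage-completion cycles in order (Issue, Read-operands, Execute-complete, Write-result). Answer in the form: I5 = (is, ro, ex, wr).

cycle 1: I1→FPMUL
cycle 2: I1 RO · I2→FPADD
cycle 3: I3→ALU
cycle 4: I3 RO
cycle 5: I3 EX
cycle 7: I1 EX
cycle 8: I1 WR R4
cycle 9: I2 RO · I4→FPMUL
cycle 10: I3 WR R5
cycle 11: I4 RO
cycle 12: I2 EX
cycle 13: I2 WR R2
cycle 14: I5→FPADD
cycle 15: I5 RO
cycle 16: I4 EX
cycle 17: I4 WR R3
cycle 18: I5 EX · I6→FPMUL
cycle 19: I5 WR R6 · I6 RO
cycle 24: I6 EX
cycle 25: I6 WR R3
cycle 26: I7→FPADD
cycle 27: I7 RO
cycle 30: I7 EX
cycle 31: I7 WR R3
cycle 32: I8→FPADD
cycle 33: I8 RO
cycle 36: I8 EX
cycle 37: I8 WR R0

I5 = (14, 15, 18, 19)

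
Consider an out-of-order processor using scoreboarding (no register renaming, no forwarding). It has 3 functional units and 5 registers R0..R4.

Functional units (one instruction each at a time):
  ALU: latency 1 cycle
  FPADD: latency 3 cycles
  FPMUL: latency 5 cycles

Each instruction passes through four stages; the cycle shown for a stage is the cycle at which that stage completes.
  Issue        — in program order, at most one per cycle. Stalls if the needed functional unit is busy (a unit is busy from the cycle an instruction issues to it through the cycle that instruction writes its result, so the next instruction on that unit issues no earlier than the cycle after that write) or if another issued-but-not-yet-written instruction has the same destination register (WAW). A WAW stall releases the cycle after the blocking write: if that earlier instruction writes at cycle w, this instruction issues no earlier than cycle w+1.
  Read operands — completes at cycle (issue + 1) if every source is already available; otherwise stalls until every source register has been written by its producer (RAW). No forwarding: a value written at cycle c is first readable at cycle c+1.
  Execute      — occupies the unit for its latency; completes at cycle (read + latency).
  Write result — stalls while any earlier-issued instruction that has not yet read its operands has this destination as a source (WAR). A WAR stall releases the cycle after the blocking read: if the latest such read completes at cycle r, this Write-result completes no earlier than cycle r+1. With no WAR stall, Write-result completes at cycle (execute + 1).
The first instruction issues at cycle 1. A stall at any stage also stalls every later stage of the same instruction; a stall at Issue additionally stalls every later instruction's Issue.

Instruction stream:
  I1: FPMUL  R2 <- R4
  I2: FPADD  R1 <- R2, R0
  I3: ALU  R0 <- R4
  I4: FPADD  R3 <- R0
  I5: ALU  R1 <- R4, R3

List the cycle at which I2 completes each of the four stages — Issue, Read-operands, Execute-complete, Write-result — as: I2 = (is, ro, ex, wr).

  I1 | 1 | 2 | 7 | 8
  I2 | 2 | 9 | 12 | 13   RAW R2: wait I1 write@8
  I3 | 3 | 4 | 5 | 10   WAR R0: wait I2 read@9
  I4 | 14 | 15 | 18 | 19   struct: FPADD busy until I2 writes@13
  I5 | 15 | 20 | 21 | 22   RAW R3: wait I4 write@19

I2 = (2, 9, 12, 13)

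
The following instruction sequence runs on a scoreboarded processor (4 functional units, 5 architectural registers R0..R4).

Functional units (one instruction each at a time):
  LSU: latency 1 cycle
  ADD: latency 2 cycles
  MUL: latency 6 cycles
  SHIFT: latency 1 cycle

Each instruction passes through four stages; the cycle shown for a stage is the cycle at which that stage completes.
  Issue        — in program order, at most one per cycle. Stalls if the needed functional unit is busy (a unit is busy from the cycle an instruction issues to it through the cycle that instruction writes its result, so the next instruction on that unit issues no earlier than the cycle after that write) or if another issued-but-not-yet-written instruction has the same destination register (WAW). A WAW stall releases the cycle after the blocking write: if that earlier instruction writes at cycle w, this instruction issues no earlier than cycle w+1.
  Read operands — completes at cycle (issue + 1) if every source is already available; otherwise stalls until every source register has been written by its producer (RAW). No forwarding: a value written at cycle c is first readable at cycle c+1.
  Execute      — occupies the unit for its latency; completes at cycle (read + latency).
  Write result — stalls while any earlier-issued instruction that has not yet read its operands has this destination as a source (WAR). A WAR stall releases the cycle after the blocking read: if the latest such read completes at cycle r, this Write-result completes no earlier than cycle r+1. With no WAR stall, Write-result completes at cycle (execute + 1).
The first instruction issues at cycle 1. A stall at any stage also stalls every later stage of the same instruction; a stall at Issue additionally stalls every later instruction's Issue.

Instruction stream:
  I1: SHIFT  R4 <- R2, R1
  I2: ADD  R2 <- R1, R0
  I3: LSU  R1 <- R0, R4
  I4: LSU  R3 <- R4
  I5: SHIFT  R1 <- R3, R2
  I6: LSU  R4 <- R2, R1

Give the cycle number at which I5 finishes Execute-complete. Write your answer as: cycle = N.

cycle = 13

t=1  I1 dispatched to SHIFT
t=2  I1 operands ready · I2 dispatched to ADD
t=3  I1 complete · I2 operands ready · I3 dispatched to LSU
t=4  R4←I1
t=5  I2 complete · I3 operands ready
t=6  R2←I2 · I3 complete
t=7  R1←I3
t=8  I4 dispatched to LSU
t=9  I4 operands ready · I5 dispatched to SHIFT
t=10  I4 complete
t=11  R3←I4
t=12  I5 operands ready · I6 dispatched to LSU
t=13  I5 complete
t=14  R1←I5
t=15  I6 operands ready
t=16  I6 complete
t=17  R4←I6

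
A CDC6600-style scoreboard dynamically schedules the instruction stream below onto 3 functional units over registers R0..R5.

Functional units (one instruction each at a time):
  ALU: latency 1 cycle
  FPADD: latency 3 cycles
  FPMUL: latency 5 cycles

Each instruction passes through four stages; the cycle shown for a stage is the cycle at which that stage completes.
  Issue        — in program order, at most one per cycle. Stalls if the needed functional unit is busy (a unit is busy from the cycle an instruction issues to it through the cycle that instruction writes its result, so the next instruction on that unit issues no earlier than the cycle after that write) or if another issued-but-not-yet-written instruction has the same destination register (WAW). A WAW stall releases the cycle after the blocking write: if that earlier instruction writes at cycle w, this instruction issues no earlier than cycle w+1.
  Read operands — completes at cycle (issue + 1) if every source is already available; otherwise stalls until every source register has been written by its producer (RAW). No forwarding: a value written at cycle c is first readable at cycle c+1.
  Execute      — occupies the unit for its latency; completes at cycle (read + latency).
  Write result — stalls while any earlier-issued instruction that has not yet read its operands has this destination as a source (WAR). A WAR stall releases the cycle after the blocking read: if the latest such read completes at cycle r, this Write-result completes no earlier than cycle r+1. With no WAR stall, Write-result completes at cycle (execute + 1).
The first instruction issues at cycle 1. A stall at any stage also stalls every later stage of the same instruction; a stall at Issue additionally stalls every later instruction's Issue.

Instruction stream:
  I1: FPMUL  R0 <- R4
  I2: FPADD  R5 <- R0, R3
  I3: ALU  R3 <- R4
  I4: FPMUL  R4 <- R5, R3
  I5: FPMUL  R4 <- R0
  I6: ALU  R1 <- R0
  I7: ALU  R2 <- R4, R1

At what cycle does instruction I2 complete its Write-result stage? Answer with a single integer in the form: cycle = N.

cycle = 13

c1: I1 issues→FPMUL
c2: I1 reads · I2 issues→FPADD
c3: I3 issues→ALU
c4: I3 reads
c5: I3 exec-done
c7: I1 exec-done
c8: I1 writes R0
c9: I2 reads · I4 issues→FPMUL
c10: I3 writes R3
c12: I2 exec-done
c13: I2 writes R5
c14: I4 reads
c19: I4 exec-done
c20: I4 writes R4
c21: I5 issues→FPMUL
c22: I5 reads · I6 issues→ALU
c23: I6 reads
c24: I6 exec-done
c25: I6 writes R1
c26: I7 issues→ALU
c27: I5 exec-done
c28: I5 writes R4
c29: I7 reads
c30: I7 exec-done
c31: I7 writes R2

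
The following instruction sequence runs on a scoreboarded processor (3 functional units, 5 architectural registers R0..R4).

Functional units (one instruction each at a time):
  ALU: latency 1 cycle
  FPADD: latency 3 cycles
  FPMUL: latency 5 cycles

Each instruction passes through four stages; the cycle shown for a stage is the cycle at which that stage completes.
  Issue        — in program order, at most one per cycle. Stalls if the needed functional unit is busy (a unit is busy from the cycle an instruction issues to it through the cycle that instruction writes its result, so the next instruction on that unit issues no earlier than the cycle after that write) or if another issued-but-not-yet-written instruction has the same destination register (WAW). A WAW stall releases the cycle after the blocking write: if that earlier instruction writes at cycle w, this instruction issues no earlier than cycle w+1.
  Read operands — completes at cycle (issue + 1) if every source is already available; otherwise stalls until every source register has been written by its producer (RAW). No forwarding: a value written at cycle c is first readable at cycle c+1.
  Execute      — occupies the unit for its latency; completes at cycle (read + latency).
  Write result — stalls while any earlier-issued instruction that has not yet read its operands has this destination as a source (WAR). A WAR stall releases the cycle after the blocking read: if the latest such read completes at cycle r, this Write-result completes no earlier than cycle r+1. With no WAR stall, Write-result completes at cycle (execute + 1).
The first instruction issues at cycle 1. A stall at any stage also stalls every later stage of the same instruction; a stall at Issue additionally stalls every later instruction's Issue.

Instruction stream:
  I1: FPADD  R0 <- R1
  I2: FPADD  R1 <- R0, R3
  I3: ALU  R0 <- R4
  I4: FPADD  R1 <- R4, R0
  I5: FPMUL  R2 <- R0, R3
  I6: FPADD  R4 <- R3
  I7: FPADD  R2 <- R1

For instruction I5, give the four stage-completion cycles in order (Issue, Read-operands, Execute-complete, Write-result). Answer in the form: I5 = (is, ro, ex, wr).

cycle 1: I1 dispatched to FPADD
cycle 2: I1 operands ready
cycle 5: I1 complete
cycle 6: R0←I1
cycle 7: I2 dispatched to FPADD
cycle 8: I2 operands ready | I3 dispatched to ALU
cycle 9: I3 operands ready
cycle 10: I3 complete
cycle 11: I2 complete | R0←I3
cycle 12: R1←I2
cycle 13: I4 dispatched to FPADD
cycle 14: I4 operands ready | I5 dispatched to FPMUL
cycle 15: I5 operands ready
cycle 17: I4 complete
cycle 18: R1←I4
cycle 19: I6 dispatched to FPADD
cycle 20: I5 complete | I6 operands ready
cycle 21: R2←I5
cycle 23: I6 complete
cycle 24: R4←I6
cycle 25: I7 dispatched to FPADD
cycle 26: I7 operands ready
cycle 29: I7 complete
cycle 30: R2←I7

I5 = (14, 15, 20, 21)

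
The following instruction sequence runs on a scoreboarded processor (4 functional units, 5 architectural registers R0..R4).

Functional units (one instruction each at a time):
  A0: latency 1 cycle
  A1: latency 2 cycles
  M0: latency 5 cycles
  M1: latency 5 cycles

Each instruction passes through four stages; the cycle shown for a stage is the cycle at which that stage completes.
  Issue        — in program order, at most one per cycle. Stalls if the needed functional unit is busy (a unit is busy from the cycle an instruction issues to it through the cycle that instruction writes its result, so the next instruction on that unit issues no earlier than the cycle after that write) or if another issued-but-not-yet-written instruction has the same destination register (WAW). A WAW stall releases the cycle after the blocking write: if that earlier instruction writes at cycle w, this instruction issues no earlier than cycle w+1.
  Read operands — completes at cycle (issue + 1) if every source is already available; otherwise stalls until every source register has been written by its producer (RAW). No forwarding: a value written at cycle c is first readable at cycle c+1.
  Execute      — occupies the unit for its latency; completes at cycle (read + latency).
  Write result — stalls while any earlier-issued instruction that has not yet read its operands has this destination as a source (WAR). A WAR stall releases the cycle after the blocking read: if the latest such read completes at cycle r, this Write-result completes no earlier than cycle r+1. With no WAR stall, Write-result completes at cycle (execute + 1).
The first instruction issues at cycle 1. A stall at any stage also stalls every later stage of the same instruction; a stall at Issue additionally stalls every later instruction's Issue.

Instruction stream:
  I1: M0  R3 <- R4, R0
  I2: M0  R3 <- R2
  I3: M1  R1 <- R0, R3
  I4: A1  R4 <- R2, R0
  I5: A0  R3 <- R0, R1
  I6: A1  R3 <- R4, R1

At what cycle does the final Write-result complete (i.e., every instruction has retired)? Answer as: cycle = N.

I1  is:1  ro:2  ex:7  wr:8
I2  is:9  ro:10  ex:15  wr:16  — struct: M0 busy until I1 writes@8
I3  is:10  ro:17  ex:22  wr:23  — RAW R3: wait I2 write@16
I4  is:11  ro:12  ex:14  wr:15
I5  is:17  ro:24  ex:25  wr:26  — WAW R3: wait I2 write@16, RAW R1: wait I3 write@23
I6  is:27  ro:28  ex:30  wr:31  — WAW R3: wait I5 write@26

cycle = 31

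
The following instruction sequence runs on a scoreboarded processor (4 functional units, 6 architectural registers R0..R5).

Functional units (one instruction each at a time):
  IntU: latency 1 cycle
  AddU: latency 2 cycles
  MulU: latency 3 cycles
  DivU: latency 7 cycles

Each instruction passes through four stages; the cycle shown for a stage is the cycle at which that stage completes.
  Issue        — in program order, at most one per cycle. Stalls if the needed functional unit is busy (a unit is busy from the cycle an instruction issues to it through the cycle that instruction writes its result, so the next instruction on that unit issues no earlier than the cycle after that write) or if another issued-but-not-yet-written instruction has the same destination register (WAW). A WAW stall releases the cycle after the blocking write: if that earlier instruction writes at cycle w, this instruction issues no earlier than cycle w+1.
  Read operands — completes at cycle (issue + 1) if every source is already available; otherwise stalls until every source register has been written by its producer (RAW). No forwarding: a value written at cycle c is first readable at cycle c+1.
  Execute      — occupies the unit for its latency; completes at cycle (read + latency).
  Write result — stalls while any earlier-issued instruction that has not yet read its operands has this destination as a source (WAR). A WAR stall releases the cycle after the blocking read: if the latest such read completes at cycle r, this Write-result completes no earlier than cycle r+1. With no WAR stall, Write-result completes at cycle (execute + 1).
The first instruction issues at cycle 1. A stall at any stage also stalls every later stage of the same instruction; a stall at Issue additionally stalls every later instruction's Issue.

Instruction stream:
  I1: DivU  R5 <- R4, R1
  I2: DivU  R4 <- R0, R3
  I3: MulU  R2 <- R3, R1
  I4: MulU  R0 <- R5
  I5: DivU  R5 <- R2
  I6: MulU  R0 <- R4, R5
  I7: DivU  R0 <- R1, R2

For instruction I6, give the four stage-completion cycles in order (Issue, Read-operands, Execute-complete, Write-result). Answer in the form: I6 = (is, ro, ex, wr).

I1  is:1  ro:2  ex:9  wr:10
I2  is:11  ro:12  ex:19  wr:20  — struct: DivU busy until I1 writes@10
I3  is:12  ro:13  ex:16  wr:17
I4  is:18  ro:19  ex:22  wr:23  — struct: MulU busy until I3 writes@17
I5  is:21  ro:22  ex:29  wr:30  — struct: DivU busy until I2 writes@20
I6  is:24  ro:31  ex:34  wr:35  — struct: MulU busy until I4 writes@23, RAW R5: wait I5 write@30
I7  is:36  ro:37  ex:44  wr:45  — WAW R0: wait I6 write@35

I6 = (24, 31, 34, 35)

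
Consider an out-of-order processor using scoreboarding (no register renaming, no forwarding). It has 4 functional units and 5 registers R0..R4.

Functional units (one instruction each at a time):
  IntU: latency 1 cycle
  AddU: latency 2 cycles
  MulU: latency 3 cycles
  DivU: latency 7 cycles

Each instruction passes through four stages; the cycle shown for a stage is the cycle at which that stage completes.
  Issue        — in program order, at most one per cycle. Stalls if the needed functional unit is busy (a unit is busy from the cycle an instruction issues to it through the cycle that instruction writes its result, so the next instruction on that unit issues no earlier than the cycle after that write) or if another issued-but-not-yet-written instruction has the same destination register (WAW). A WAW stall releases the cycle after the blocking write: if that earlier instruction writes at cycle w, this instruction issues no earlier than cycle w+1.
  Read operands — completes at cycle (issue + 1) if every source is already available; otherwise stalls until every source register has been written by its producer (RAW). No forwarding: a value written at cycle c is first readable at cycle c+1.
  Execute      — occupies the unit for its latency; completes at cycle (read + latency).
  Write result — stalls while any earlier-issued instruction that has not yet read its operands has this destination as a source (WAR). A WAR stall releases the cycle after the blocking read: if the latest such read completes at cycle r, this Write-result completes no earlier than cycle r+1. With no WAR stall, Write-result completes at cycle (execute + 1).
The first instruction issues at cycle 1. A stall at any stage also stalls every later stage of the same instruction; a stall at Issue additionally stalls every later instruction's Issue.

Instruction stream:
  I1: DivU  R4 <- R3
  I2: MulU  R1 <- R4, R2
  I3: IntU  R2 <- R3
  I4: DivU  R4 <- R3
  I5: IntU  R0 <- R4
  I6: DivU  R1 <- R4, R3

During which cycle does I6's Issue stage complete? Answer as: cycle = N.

cycle = 21

[1] issue I1 (DivU)
[2] I1 read-ops, issue I2 (MulU)
[3] issue I3 (IntU)
[4] I3 read-ops
[5] I3 finished on IntU
[9] I1 finished on DivU
[10] I1→R4
[11] I2 read-ops, issue I4 (DivU)
[12] I3→R2, I4 read-ops
[13] issue I5 (IntU)
[14] I2 finished on MulU
[15] I2→R1
[19] I4 finished on DivU
[20] I4→R4
[21] I5 read-ops, issue I6 (DivU)
[22] I5 finished on IntU, I6 read-ops
[23] I5→R0
[29] I6 finished on DivU
[30] I6→R1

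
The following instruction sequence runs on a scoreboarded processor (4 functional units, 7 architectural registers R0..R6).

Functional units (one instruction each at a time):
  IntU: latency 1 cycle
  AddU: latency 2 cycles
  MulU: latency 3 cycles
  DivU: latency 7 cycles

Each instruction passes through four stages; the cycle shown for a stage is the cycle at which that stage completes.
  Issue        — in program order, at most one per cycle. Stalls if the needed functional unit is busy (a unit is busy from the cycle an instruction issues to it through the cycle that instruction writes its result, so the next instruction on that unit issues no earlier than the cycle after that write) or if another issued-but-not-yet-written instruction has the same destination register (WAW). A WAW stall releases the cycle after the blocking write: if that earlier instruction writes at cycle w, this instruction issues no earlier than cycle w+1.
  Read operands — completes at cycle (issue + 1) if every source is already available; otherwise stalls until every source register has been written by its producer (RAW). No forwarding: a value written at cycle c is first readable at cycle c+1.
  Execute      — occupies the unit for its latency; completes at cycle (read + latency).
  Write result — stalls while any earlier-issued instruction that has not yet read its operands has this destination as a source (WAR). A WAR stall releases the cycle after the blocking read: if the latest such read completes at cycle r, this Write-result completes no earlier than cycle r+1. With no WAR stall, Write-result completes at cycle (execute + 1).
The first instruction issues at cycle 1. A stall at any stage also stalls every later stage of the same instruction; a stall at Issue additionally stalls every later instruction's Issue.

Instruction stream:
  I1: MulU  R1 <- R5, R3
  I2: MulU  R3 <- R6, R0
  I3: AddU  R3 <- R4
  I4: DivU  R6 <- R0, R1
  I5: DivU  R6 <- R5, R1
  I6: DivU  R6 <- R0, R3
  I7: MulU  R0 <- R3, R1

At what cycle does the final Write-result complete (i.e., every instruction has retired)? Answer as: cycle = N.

cycle = 43

cycle 1: I1→MulU
cycle 2: I1 RO
cycle 5: I1 EX
cycle 6: I1 WR R1
cycle 7: I2→MulU
cycle 8: I2 RO
cycle 11: I2 EX
cycle 12: I2 WR R3
cycle 13: I3→AddU
cycle 14: I3 RO | I4→DivU
cycle 15: I4 RO
cycle 16: I3 EX
cycle 17: I3 WR R3
cycle 22: I4 EX
cycle 23: I4 WR R6
cycle 24: I5→DivU
cycle 25: I5 RO
cycle 32: I5 EX
cycle 33: I5 WR R6
cycle 34: I6→DivU
cycle 35: I6 RO | I7→MulU
cycle 36: I7 RO
cycle 39: I7 EX
cycle 40: I7 WR R0
cycle 42: I6 EX
cycle 43: I6 WR R6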